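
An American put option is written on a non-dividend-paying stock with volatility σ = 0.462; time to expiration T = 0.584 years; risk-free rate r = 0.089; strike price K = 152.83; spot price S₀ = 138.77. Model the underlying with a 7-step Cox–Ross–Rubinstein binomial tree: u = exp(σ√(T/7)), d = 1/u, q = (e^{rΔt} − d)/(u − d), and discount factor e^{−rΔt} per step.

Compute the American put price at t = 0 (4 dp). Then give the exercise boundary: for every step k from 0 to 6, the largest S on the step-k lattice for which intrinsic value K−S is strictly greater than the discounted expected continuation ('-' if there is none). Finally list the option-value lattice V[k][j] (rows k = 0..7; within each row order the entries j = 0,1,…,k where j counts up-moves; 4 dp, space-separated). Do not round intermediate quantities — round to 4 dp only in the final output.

Δt=0.08343  u=1.14276  d=0.87508  q=0.49453  discount=0.99260
step 7 (expiry): payoffs max(K−S,0) = 98.3023 81.6226 59.8406 31.3957 0.0000 0.0000 0.0000 0.0000
step 6: (k=6,j=0): S=62.3120, (K−S)⁺=90.5180, hold=89.3875 ⇒ V=90.5180 exercise | (k=6,j=1): S=81.3728, (K−S)⁺=71.4572, hold=70.3266 ⇒ V=71.4572 exercise | (k=6,j=2): S=106.2643, (K−S)⁺=46.5657, hold=45.4351 ⇒ V=46.5657 exercise | (k=6,j=3): S=138.7700, (K−S)⁺=14.0600, hold=15.7521 ⇒ V=15.7521 continue | (k=6,j=4): S=181.2190, (K−S)⁺=0.0000, hold=0.0000 ⇒ V=0.0000 continue | (k=6,j=5): S=236.6528, (K−S)⁺=0.0000, hold=0.0000 ⇒ V=0.0000 continue | (k=6,j=6): S=309.0436, (K−S)⁺=0.0000, hold=0.0000 ⇒ V=0.0000 continue  boundary S*=106.2643
step 5: (k=5,j=0): S=71.2074, (K−S)⁺=81.6226, hold=80.4920 ⇒ V=81.6226 exercise | (k=5,j=1): S=92.9894, (K−S)⁺=59.8406, hold=58.7100 ⇒ V=59.8406 exercise | (k=5,j=2): S=121.4343, (K−S)⁺=31.3957, hold=31.0957 ⇒ V=31.3957 exercise | (k=5,j=3): S=158.5804, (K−S)⁺=0.0000, hold=7.9033 ⇒ V=7.9033 continue | (k=5,j=4): S=207.0893, (K−S)⁺=0.0000, hold=0.0000 ⇒ V=0.0000 continue | (k=5,j=5): S=270.4368, (K−S)⁺=0.0000, hold=0.0000 ⇒ V=0.0000 continue  boundary S*=121.4343
step 4: (k=4,j=0): S=81.3728, (K−S)⁺=71.4572, hold=70.3266 ⇒ V=71.4572 exercise | (k=4,j=1): S=106.2643, (K−S)⁺=46.5657, hold=45.4351 ⇒ V=46.5657 exercise | (k=4,j=2): S=138.7700, (K−S)⁺=14.0600, hold=19.6317 ⇒ V=19.6317 continue | (k=4,j=3): S=181.2190, (K−S)⁺=0.0000, hold=3.9653 ⇒ V=3.9653 continue | (k=4,j=4): S=236.6528, (K−S)⁺=0.0000, hold=0.0000 ⇒ V=0.0000 continue  boundary S*=106.2643
step 3: (k=3,j=0): S=92.9894, (K−S)⁺=59.8406, hold=58.7100 ⇒ V=59.8406 exercise | (k=3,j=1): S=121.4343, (K−S)⁺=31.3957, hold=33.0000 ⇒ V=33.0000 continue | (k=3,j=2): S=158.5804, (K−S)⁺=0.0000, hold=11.7963 ⇒ V=11.7963 continue | (k=3,j=3): S=207.0893, (K−S)⁺=0.0000, hold=1.9895 ⇒ V=1.9895 continue  boundary S*=92.9894
step 2: (k=2,j=0): S=106.2643, (K−S)⁺=46.5657, hold=46.2226 ⇒ V=46.5657 exercise | (k=2,j=1): S=138.7700, (K−S)⁺=14.0600, hold=22.3476 ⇒ V=22.3476 continue | (k=2,j=2): S=181.2190, (K−S)⁺=0.0000, hold=6.8952 ⇒ V=6.8952 continue  boundary S*=106.2643
step 1: (k=1,j=0): S=121.4343, (K−S)⁺=31.3957, hold=34.3332 ⇒ V=34.3332 continue | (k=1,j=1): S=158.5804, (K−S)⁺=0.0000, hold=14.5971 ⇒ V=14.5971 continue  boundary S*=-
step 0: (k=0,j=0): S=138.7700, (K−S)⁺=14.0600, hold=24.3913 ⇒ V=24.3913 continue  boundary S*=-

price = 24.3913
boundary = - - 106.2643 92.9894 106.2643 121.4343 106.2643
tree:
24.3913
34.3332 14.5971
46.5657 22.3476 6.8952
59.8406 33.0000 11.7963 1.9895
71.4572 46.5657 19.6317 3.9653 0.0000
81.6226 59.8406 31.3957 7.9033 0.0000 0.0000
90.5180 71.4572 46.5657 15.7521 0.0000 0.0000 0.0000
98.3023 81.6226 59.8406 31.3957 0.0000 0.0000 0.0000 0.0000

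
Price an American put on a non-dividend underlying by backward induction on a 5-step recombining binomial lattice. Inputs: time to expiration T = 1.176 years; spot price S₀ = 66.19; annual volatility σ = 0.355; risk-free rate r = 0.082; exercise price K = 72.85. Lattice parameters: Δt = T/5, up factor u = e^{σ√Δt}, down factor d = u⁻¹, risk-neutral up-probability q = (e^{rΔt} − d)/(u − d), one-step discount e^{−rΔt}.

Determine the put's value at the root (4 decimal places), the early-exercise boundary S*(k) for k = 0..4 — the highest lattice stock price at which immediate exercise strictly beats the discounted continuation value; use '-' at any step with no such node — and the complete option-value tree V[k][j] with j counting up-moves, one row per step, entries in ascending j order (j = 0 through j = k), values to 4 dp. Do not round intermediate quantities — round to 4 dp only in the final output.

price = 11.2595
boundary = - - 46.9084 55.7214 46.9084
tree:
11.2595
17.4904 5.7796
25.9416 10.1420 1.8632
33.3606 17.1286 3.9032 0.0000
39.6063 25.9416 8.1766 0.0000 0.0000
44.8641 33.3606 17.1286 0.0000 0.0000 0.0000

Δt=0.23520, u=1.18787, d=0.84184, q=0.51334, disc=e^(-rΔt)=0.98090
k=5 terminal: V=max(K-S,0) → 44.8641 33.3606 17.1286 0.0000 0.0000 0.0000
k=4: j=0 S=33.2437 intr=39.6063 cont=38.2147 V=39.6063[EX]; j=1 S=46.9084 intr=25.9416 cont=24.5500 V=25.9416[EX]; j=2 S=66.1900 intr=6.6600 cont=8.1766 V=8.1766[hold]; j=3 S=93.3972 intr=0.0000 cont=0.0000 V=0.0000[hold]; j=4 S=131.7878 intr=0.0000 cont=0.0000 V=0.0000[hold]  S*(4)=46.9084
k=3: j=0 S=39.4894 intr=33.3606 cont=31.9691 V=33.3606[EX]; j=1 S=55.7214 intr=17.1286 cont=16.5007 V=17.1286[EX]; j=2 S=78.6254 intr=0.0000 cont=3.9032 V=3.9032[hold]; j=3 S=110.9442 intr=0.0000 cont=0.0000 V=0.0000[hold]  S*(3)=55.7214
k=2: j=0 S=46.9084 intr=25.9416 cont=24.5500 V=25.9416[EX]; j=1 S=66.1900 intr=6.6600 cont=10.1420 V=10.1420[hold]; j=2 S=93.3972 intr=0.0000 cont=1.8632 V=1.8632[hold]  S*(2)=46.9084
k=1: j=0 S=55.7214 intr=17.1286 cont=17.4904 V=17.4904[hold]; j=1 S=78.6254 intr=0.0000 cont=5.7796 V=5.7796[hold]  S*(1)=-
k=0: j=0 S=66.1900 intr=6.6600 cont=11.2595 V=11.2595[hold]  S*(0)=-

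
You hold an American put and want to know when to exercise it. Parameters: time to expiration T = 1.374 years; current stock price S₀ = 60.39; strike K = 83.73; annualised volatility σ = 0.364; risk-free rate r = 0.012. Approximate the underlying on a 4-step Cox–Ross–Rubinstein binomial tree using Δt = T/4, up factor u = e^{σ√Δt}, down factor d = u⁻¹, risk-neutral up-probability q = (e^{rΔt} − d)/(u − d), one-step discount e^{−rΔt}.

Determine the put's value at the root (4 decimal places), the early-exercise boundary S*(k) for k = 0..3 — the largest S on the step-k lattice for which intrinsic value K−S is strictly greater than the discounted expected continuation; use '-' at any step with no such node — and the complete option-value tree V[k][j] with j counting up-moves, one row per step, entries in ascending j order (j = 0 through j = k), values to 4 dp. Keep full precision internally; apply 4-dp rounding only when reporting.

params: Δt=0.34350 u=1.23780 d=0.80788 q=0.45647 e^(-rΔt)=0.99589
t_4 payoffs: 58.0046 44.3148 23.3400 0.0000 0.0000
t_3: node(3,0) S=31.8429 payoff=51.8871 vs cont=51.5427 → 51.8871 [stop]  node(3,1) S=48.7881 payoff=34.9419 vs cont=34.5974 → 34.9419 [stop]  node(3,2) S=74.7508 payoff=8.9792 vs cont=12.6337 → 12.6337 [wait]  node(3,3) S=114.5295 payoff=0.0000 vs cont=0.0000 → 0.0000 [wait]  ⇒ S*(3)=48.7881
t_2: node(2,0) S=39.4152 payoff=44.3148 vs cont=43.9704 → 44.3148 [stop]  node(2,1) S=60.3900 payoff=23.3400 vs cont=24.6569 → 24.6569 [wait]  node(2,2) S=92.5266 payoff=0.0000 vs cont=6.8385 → 6.8385 [wait]  ⇒ S*(2)=39.4152
t_1: node(1,0) S=48.7881 payoff=34.9419 vs cont=35.1961 → 35.1961 [wait]  node(1,1) S=74.7508 payoff=8.9792 vs cont=16.4553 → 16.4553 [wait]  ⇒ S*(1)=-
t_0: node(0,0) S=60.3900 payoff=23.3400 vs cont=26.5318 → 26.5318 [wait]  ⇒ S*(0)=-

price = 26.5318
boundary = - - 39.4152 48.7881
tree:
26.5318
35.1961 16.4553
44.3148 24.6569 6.8385
51.8871 34.9419 12.6337 0.0000
58.0046 44.3148 23.3400 0.0000 0.0000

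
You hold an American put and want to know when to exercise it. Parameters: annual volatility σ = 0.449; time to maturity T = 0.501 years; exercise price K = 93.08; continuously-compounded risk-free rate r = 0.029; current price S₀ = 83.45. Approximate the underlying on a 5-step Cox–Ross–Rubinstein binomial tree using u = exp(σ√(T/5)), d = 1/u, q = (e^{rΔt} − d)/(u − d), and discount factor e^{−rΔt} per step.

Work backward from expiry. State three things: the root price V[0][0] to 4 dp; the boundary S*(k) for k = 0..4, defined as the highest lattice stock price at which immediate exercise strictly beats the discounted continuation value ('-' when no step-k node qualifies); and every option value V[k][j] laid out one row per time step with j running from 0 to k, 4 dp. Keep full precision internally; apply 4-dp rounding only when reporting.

Δt=0.10020  u=1.15272  d=0.86751  q=0.47473  discount=0.99710
step 5 (expiry): payoffs max(K−S,0) = 52.0786 38.5984 20.6863 0.0000 0.0000 0.0000
step 4: (k=4,j=0): S=47.2633, (K−S)⁺=45.8167, hold=45.5466 ⇒ V=45.8167 exercise | (k=4,j=1): S=62.8023, (K−S)⁺=30.2777, hold=30.0076 ⇒ V=30.2777 exercise | (k=4,j=2): S=83.4500, (K−S)⁺=9.6300, hold=10.8343 ⇒ V=10.8343 continue | (k=4,j=3): S=110.8862, (K−S)⁺=0.0000, hold=0.0000 ⇒ V=0.0000 continue | (k=4,j=4): S=147.3426, (K−S)⁺=0.0000, hold=0.0000 ⇒ V=0.0000 continue  boundary S*=62.8023
step 3: (k=3,j=0): S=54.4816, (K−S)⁺=38.5984, hold=38.3283 ⇒ V=38.5984 exercise | (k=3,j=1): S=72.3937, (K−S)⁺=20.6863, hold=20.9863 ⇒ V=20.9863 continue | (k=3,j=2): S=96.1949, (K−S)⁺=0.0000, hold=5.6744 ⇒ V=5.6744 continue | (k=3,j=3): S=127.8212, (K−S)⁺=0.0000, hold=0.0000 ⇒ V=0.0000 continue  boundary S*=54.4816
step 2: (k=2,j=0): S=62.8023, (K−S)⁺=30.2777, hold=30.1497 ⇒ V=30.2777 exercise | (k=2,j=1): S=83.4500, (K−S)⁺=9.6300, hold=13.6775 ⇒ V=13.6775 continue | (k=2,j=2): S=110.8862, (K−S)⁺=0.0000, hold=2.9720 ⇒ V=2.9720 continue  boundary S*=62.8023
step 1: (k=1,j=0): S=72.3937, (K−S)⁺=20.6863, hold=22.3321 ⇒ V=22.3321 continue | (k=1,j=1): S=96.1949, (K−S)⁺=0.0000, hold=8.5703 ⇒ V=8.5703 continue  boundary S*=-
step 0: (k=0,j=0): S=83.4500, (K−S)⁺=9.6300, hold=15.7531 ⇒ V=15.7531 continue  boundary S*=-

price = 15.7531
boundary = - - 62.8023 54.4816 62.8023
tree:
15.7531
22.3321 8.5703
30.2777 13.6775 2.9720
38.5984 20.9863 5.6744 0.0000
45.8167 30.2777 10.8343 0.0000 0.0000
52.0786 38.5984 20.6863 0.0000 0.0000 0.0000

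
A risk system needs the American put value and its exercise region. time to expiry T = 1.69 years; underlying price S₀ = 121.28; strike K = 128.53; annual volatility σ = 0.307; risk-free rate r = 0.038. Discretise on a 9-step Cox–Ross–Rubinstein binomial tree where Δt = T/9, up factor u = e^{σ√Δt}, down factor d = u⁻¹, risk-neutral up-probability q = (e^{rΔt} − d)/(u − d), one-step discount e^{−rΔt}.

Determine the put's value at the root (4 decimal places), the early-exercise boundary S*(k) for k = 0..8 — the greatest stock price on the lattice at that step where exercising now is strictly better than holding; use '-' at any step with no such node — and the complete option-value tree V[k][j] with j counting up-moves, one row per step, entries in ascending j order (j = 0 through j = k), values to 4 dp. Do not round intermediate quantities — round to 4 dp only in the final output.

Δt=0.18778, u=1.14229, d=0.87544, q=0.49363, disc=e^(-rΔt)=0.99289
k=9 terminal: V=max(K-S,0) → 91.9024 80.7375 66.1693 47.1604 22.3571 0.0000 0.0000 0.0000 0.0000 0.0000
k=8: j=0 S=41.8393 intr=86.6907 cont=85.7769 V=86.6907[EX]; j=1 S=54.5928 intr=73.9372 cont=73.0233 V=73.9372[EX]; j=2 S=71.2339 intr=57.2961 cont=56.3822 V=57.2961[EX]; j=3 S=92.9475 intr=35.5825 cont=34.6686 V=35.5825[EX]; j=4 S=121.2800 intr=7.2500 cont=11.2406 V=11.2406[hold]; j=5 S=158.2488 intr=0.0000 cont=0.0000 V=0.0000[hold]; j=6 S=206.4865 intr=0.0000 cont=0.0000 V=0.0000[hold]; j=7 S=269.4282 intr=0.0000 cont=0.0000 V=0.0000[hold]; j=8 S=351.5558 intr=0.0000 cont=0.0000 V=0.0000[hold]  S*(8)=92.9475
k=7: j=0 S=47.7925 intr=80.7375 cont=79.8236 V=80.7375[EX]; j=1 S=62.3607 intr=66.1693 cont=65.2554 V=66.1693[EX]; j=2 S=81.3696 intr=47.1604 cont=46.2465 V=47.1604[EX]; j=3 S=106.1729 intr=22.3571 cont=23.3991 V=23.3991[hold]; j=4 S=138.5367 intr=0.0000 cont=5.6515 V=5.6515[hold]; j=5 S=180.7657 intr=0.0000 cont=0.0000 V=0.0000[hold]; j=6 S=235.8671 intr=0.0000 cont=0.0000 V=0.0000[hold]; j=7 S=307.7646 intr=0.0000 cont=0.0000 V=0.0000[hold]  S*(7)=81.3696
k=6: j=0 S=54.5928 intr=73.9372 cont=73.0233 V=73.9372[EX]; j=1 S=71.2339 intr=57.2961 cont=56.3822 V=57.2961[EX]; j=2 S=92.9475 intr=35.5825 cont=35.1793 V=35.5825[EX]; j=3 S=121.2800 intr=7.2500 cont=14.5343 V=14.5343[hold]; j=4 S=158.2488 intr=0.0000 cont=2.8414 V=2.8414[hold]; j=5 S=206.4865 intr=0.0000 cont=0.0000 V=0.0000[hold]; j=6 S=269.4282 intr=0.0000 cont=0.0000 V=0.0000[hold]  S*(6)=92.9475
k=5: j=0 S=62.3607 intr=66.1693 cont=65.2554 V=66.1693[EX]; j=1 S=81.3696 intr=47.1604 cont=46.2465 V=47.1604[EX]; j=2 S=106.1729 intr=22.3571 cont=25.0134 V=25.0134[hold]; j=3 S=138.5367 intr=0.0000 cont=8.7001 V=8.7001[hold]; j=4 S=180.7657 intr=0.0000 cont=1.4286 V=1.4286[hold]; j=5 S=235.8671 intr=0.0000 cont=0.0000 V=0.0000[hold]  S*(5)=81.3696
k=4: j=0 S=71.2339 intr=57.2961 cont=56.3822 V=57.2961[EX]; j=1 S=92.9475 intr=35.5825 cont=35.9705 V=35.9705[hold]; j=2 S=121.2800 intr=7.2500 cont=16.8402 V=16.8402[hold]; j=3 S=158.2488 intr=0.0000 cont=5.0744 V=5.0744[hold]; j=4 S=206.4865 intr=0.0000 cont=0.7183 V=0.7183[hold]  S*(4)=71.2339
k=3: j=0 S=81.3696 intr=47.1604 cont=46.4367 V=47.1604[EX]; j=1 S=106.1729 intr=22.3571 cont=26.3386 V=26.3386[hold]; j=2 S=138.5367 intr=0.0000 cont=10.9538 V=10.9538[hold]; j=3 S=180.7657 intr=0.0000 cont=2.9033 V=2.9033[hold]  S*(3)=81.3696
k=2: j=0 S=92.9475 intr=35.5825 cont=36.6200 V=36.6200[hold]; j=1 S=121.2800 intr=7.2500 cont=18.6110 V=18.6110[hold]; j=2 S=158.2488 intr=0.0000 cont=6.9302 V=6.9302[hold]  S*(2)=-
k=1: j=0 S=106.1729 intr=22.3571 cont=27.5331 V=27.5331[hold]; j=1 S=138.5367 intr=0.0000 cont=12.7537 V=12.7537[hold]  S*(1)=-
k=0: j=0 S=121.2800 intr=7.2500 cont=20.0937 V=20.0937[hold]  S*(0)=-

price = 20.0937
boundary = - - - 81.3696 71.2339 81.3696 92.9475 81.3696 92.9475
tree:
20.0937
27.5331 12.7537
36.6200 18.6110 6.9302
47.1604 26.3386 10.9538 2.9033
57.2961 35.9705 16.8402 5.0744 0.7183
66.1693 47.1604 25.0134 8.7001 1.4286 0.0000
73.9372 57.2961 35.5825 14.5343 2.8414 0.0000 0.0000
80.7375 66.1693 47.1604 23.3991 5.6515 0.0000 0.0000 0.0000
86.6907 73.9372 57.2961 35.5825 11.2406 0.0000 0.0000 0.0000 0.0000
91.9024 80.7375 66.1693 47.1604 22.3571 0.0000 0.0000 0.0000 0.0000 0.0000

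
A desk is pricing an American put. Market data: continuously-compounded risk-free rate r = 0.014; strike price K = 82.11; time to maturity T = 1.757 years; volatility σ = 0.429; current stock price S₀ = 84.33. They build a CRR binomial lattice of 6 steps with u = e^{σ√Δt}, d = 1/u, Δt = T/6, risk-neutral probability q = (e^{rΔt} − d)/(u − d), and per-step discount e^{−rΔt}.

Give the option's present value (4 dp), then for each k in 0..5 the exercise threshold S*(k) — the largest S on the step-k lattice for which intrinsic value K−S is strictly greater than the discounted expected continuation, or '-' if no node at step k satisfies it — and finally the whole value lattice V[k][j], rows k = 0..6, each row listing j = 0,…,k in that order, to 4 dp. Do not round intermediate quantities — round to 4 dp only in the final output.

price = 16.1096
boundary = - - - 42.0260 53.0078 42.0260
tree:
16.1096
22.6772 8.2614
30.8183 12.9732 2.6009
40.0840 19.8196 4.7569 0.0000
48.7906 29.1022 8.7001 0.0000 0.0000
55.6934 40.0840 15.9120 0.0000 0.0000 0.0000
61.1662 48.7906 29.1022 0.0000 0.0000 0.0000 0.0000

Δt=0.29283  u=1.26131  d=0.79283  q=0.45099  discount=0.99591
step 6 (expiry): payoffs max(K−S,0) = 61.1662 48.7906 29.1022 0.0000 0.0000 0.0000 0.0000
step 5: (k=5,j=0): S=26.4166, (K−S)⁺=55.6934, hold=55.3575 ⇒ V=55.6934 exercise | (k=5,j=1): S=42.0260, (K−S)⁺=40.0840, hold=39.7480 ⇒ V=40.0840 exercise | (k=5,j=2): S=66.8592, (K−S)⁺=15.2508, hold=15.9120 ⇒ V=15.9120 continue | (k=5,j=3): S=106.3661, (K−S)⁺=0.0000, hold=0.0000 ⇒ V=0.0000 continue | (k=5,j=4): S=169.2177, (K−S)⁺=0.0000, hold=0.0000 ⇒ V=0.0000 continue | (k=5,j=5): S=269.2081, (K−S)⁺=0.0000, hold=0.0000 ⇒ V=0.0000 continue  boundary S*=42.0260
step 4: (k=4,j=0): S=33.3194, (K−S)⁺=48.7906, hold=48.4547 ⇒ V=48.7906 exercise | (k=4,j=1): S=53.0078, (K−S)⁺=29.1022, hold=29.0632 ⇒ V=29.1022 exercise | (k=4,j=2): S=84.3300, (K−S)⁺=0.0000, hold=8.7001 ⇒ V=8.7001 continue | (k=4,j=3): S=134.1604, (K−S)⁺=0.0000, hold=0.0000 ⇒ V=0.0000 continue | (k=4,j=4): S=213.4356, (K−S)⁺=0.0000, hold=0.0000 ⇒ V=0.0000 continue  boundary S*=53.0078
step 3: (k=3,j=0): S=42.0260, (K−S)⁺=40.0840, hold=39.7480 ⇒ V=40.0840 exercise | (k=3,j=1): S=66.8592, (K−S)⁺=15.2508, hold=19.8196 ⇒ V=19.8196 continue | (k=3,j=2): S=106.3661, (K−S)⁺=0.0000, hold=4.7569 ⇒ V=4.7569 continue | (k=3,j=3): S=169.2177, (K−S)⁺=0.0000, hold=0.0000 ⇒ V=0.0000 continue  boundary S*=42.0260
step 2: (k=2,j=0): S=53.0078, (K−S)⁺=29.1022, hold=30.8183 ⇒ V=30.8183 continue | (k=2,j=1): S=84.3300, (K−S)⁺=0.0000, hold=12.9732 ⇒ V=12.9732 continue | (k=2,j=2): S=134.1604, (K−S)⁺=0.0000, hold=2.6009 ⇒ V=2.6009 continue  boundary S*=-
step 1: (k=1,j=0): S=66.8592, (K−S)⁺=15.2508, hold=22.6772 ⇒ V=22.6772 continue | (k=1,j=1): S=106.3661, (K−S)⁺=0.0000, hold=8.2614 ⇒ V=8.2614 continue  boundary S*=-
step 0: (k=0,j=0): S=84.3300, (K−S)⁺=0.0000, hold=16.1096 ⇒ V=16.1096 continue  boundary S*=-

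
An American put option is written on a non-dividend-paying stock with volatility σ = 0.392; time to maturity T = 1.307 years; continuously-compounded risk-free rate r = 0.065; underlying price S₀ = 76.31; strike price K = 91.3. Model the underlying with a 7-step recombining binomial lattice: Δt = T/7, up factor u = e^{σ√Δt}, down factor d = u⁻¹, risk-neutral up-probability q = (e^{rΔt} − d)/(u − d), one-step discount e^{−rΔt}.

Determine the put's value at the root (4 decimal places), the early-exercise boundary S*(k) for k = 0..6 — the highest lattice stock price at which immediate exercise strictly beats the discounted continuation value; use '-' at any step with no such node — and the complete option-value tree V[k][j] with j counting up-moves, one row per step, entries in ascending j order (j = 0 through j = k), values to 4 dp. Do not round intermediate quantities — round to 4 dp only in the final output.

params: Δt=0.18671 u=1.18458 d=0.84418 q=0.49363 e^(-rΔt)=0.98794
t_7 payoffs: 67.9847 58.5835 45.3916 26.8803 0.9050 0.0000 0.0000 0.0000
t_6: node(6,0) S=27.6187 payoff=63.6813 vs cont=62.5799 → 63.6813 [stop]  node(6,1) S=38.7552 payoff=52.5448 vs cont=51.4435 → 52.5448 [stop]  node(6,2) S=54.3820 payoff=36.9180 vs cont=35.8166 → 36.9180 [stop]  node(6,3) S=76.3100 payoff=14.9900 vs cont=13.8886 → 14.9900 [stop]  node(6,4) S=107.0798 payoff=0.0000 vs cont=0.4527 → 0.4527 [wait]  node(6,5) S=150.2565 payoff=0.0000 vs cont=0.0000 → 0.0000 [wait]  node(6,6) S=210.8430 payoff=0.0000 vs cont=0.0000 → 0.0000 [wait]  ⇒ S*(6)=76.3100
t_5: node(5,0) S=32.7165 payoff=58.5835 vs cont=57.4822 → 58.5835 [stop]  node(5,1) S=45.9084 payoff=45.3916 vs cont=44.2902 → 45.3916 [stop]  node(5,2) S=64.4197 payoff=26.8803 vs cont=25.7790 → 26.8803 [stop]  node(5,3) S=90.3950 payoff=0.9050 vs cont=7.7198 → 7.7198 [wait]  node(5,4) S=126.8441 payoff=0.0000 vs cont=0.2265 → 0.2265 [wait]  node(5,5) S=177.9903 payoff=0.0000 vs cont=0.0000 → 0.0000 [wait]  ⇒ S*(5)=64.4197
t_4: node(4,0) S=38.7552 payoff=52.5448 vs cont=51.4435 → 52.5448 [stop]  node(4,1) S=54.3820 payoff=36.9180 vs cont=35.8166 → 36.9180 [stop]  node(4,2) S=76.3100 payoff=14.9900 vs cont=17.2120 → 17.2120 [wait]  node(4,3) S=107.0798 payoff=0.0000 vs cont=3.9724 → 3.9724 [wait]  node(4,4) S=150.2565 payoff=0.0000 vs cont=0.1133 → 0.1133 [wait]  ⇒ S*(4)=54.3820
t_3: node(3,0) S=45.9084 payoff=45.3916 vs cont=44.2902 → 45.3916 [stop]  node(3,1) S=64.4197 payoff=26.8803 vs cont=26.8626 → 26.8803 [stop]  node(3,2) S=90.3950 payoff=0.9050 vs cont=10.5478 → 10.5478 [wait]  node(3,3) S=126.8441 payoff=0.0000 vs cont=2.0425 → 2.0425 [wait]  ⇒ S*(3)=64.4197
t_2: node(2,0) S=54.3820 payoff=36.9180 vs cont=35.8166 → 36.9180 [stop]  node(2,1) S=76.3100 payoff=14.9900 vs cont=18.5912 → 18.5912 [wait]  node(2,2) S=107.0798 payoff=0.0000 vs cont=6.2728 → 6.2728 [wait]  ⇒ S*(2)=54.3820
t_1: node(1,0) S=64.4197 payoff=26.8803 vs cont=27.5352 → 27.5352 [wait]  node(1,1) S=90.3950 payoff=0.9050 vs cont=12.3596 → 12.3596 [wait]  ⇒ S*(1)=-
t_0: node(0,0) S=76.3100 payoff=14.9900 vs cont=19.8023 → 19.8023 [wait]  ⇒ S*(0)=-

price = 19.8023
boundary = - - 54.3820 64.4197 54.3820 64.4197 76.3100
tree:
19.8023
27.5352 12.3596
36.9180 18.5912 6.2728
45.3916 26.8803 10.5478 2.0425
52.5448 36.9180 17.2120 3.9724 0.1133
58.5835 45.3916 26.8803 7.7198 0.2265 0.0000
63.6813 52.5448 36.9180 14.9900 0.4527 0.0000 0.0000
67.9847 58.5835 45.3916 26.8803 0.9050 0.0000 0.0000 0.0000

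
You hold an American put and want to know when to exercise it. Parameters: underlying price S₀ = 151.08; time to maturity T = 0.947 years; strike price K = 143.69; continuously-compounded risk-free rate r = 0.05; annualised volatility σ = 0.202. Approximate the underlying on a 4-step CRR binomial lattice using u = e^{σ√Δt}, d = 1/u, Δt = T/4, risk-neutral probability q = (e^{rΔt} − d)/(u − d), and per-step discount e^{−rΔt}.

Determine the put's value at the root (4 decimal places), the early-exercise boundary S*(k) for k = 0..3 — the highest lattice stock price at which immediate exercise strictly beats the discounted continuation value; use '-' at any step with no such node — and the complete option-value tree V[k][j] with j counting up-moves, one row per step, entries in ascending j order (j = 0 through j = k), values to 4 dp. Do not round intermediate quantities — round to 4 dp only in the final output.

Δt=0.23675  u=1.10328  d=0.90639  q=0.53593  discount=0.98823
step 4 (expiry): payoffs max(K−S,0) = 41.7218 19.5717 0.0000 0.0000 0.0000
step 3: (k=3,j=0): S=112.4994, (K−S)⁺=31.1906, hold=29.4997 ⇒ V=31.1906 exercise | (k=3,j=1): S=136.9372, (K−S)⁺=6.7528, hold=8.9758 ⇒ V=8.9758 continue | (k=3,j=2): S=166.6835, (K−S)⁺=0.0000, hold=0.0000 ⇒ V=0.0000 continue | (k=3,j=3): S=202.8914, (K−S)⁺=0.0000, hold=0.0000 ⇒ V=0.0000 continue  boundary S*=112.4994
step 2: (k=2,j=0): S=124.1183, (K−S)⁺=19.5717, hold=19.0581 ⇒ V=19.5717 exercise | (k=2,j=1): S=151.0800, (K−S)⁺=0.0000, hold=4.1164 ⇒ V=4.1164 continue | (k=2,j=2): S=183.8984, (K−S)⁺=0.0000, hold=0.0000 ⇒ V=0.0000 continue  boundary S*=124.1183
step 1: (k=1,j=0): S=136.9372, (K−S)⁺=6.7528, hold=11.1559 ⇒ V=11.1559 continue | (k=1,j=1): S=166.6835, (K−S)⁺=0.0000, hold=1.8878 ⇒ V=1.8878 continue  boundary S*=-
step 0: (k=0,j=0): S=151.0800, (K−S)⁺=0.0000, hold=6.1161 ⇒ V=6.1161 continue  boundary S*=-

price = 6.1161
boundary = - - 124.1183 112.4994
tree:
6.1161
11.1559 1.8878
19.5717 4.1164 0.0000
31.1906 8.9758 0.0000 0.0000
41.7218 19.5717 0.0000 0.0000 0.0000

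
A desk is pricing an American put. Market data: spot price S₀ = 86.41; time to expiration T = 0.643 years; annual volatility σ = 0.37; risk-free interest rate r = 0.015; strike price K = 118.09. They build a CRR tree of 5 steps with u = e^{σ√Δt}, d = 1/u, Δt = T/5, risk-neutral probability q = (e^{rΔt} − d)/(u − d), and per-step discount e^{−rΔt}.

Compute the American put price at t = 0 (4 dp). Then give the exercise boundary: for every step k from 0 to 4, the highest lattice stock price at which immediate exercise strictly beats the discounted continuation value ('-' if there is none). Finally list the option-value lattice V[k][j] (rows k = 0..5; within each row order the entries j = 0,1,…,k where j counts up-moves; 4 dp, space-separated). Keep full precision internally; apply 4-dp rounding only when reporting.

params: Δt=0.12860 u=1.14189 d=0.87574 q=0.47413 e^(-rΔt)=0.99807
t_5 payoffs: 73.5816 60.0549 42.4172 19.4193 0.0000 0.0000
t_4: node(4,0) S=50.8237 payoff=67.2663 vs cont=67.0387 → 67.2663 [stop]  node(4,1) S=66.2697 payoff=51.8203 vs cont=51.5927 → 51.8203 [stop]  node(4,2) S=86.4100 payoff=31.6800 vs cont=31.4524 → 31.6800 [stop]  node(4,3) S=112.6712 payoff=5.4188 vs cont=10.1923 → 10.1923 [wait]  node(4,4) S=146.9135 payoff=0.0000 vs cont=0.0000 → 0.0000 [wait]  ⇒ S*(4)=86.4100
t_3: node(3,0) S=58.0351 payoff=60.0549 vs cont=59.8273 → 60.0549 [stop]  node(3,1) S=75.6728 payoff=42.4172 vs cont=42.1897 → 42.4172 [stop]  node(3,2) S=98.6707 payoff=19.4193 vs cont=21.4506 → 21.4506 [wait]  node(3,3) S=128.6581 payoff=0.0000 vs cont=5.3495 → 5.3495 [wait]  ⇒ S*(3)=75.6728
t_2: node(2,0) S=66.2697 payoff=51.8203 vs cont=51.5927 → 51.8203 [stop]  node(2,1) S=86.4100 payoff=31.6800 vs cont=32.4137 → 32.4137 [wait]  node(2,2) S=112.6712 payoff=5.4188 vs cont=13.7899 → 13.7899 [wait]  ⇒ S*(2)=66.2697
t_1: node(1,0) S=75.6728 payoff=42.4172 vs cont=42.5369 → 42.5369 [wait]  node(1,1) S=98.6707 payoff=19.4193 vs cont=23.5381 → 23.5381 [wait]  ⇒ S*(1)=-
t_0: node(0,0) S=86.4100 payoff=31.6800 vs cont=33.4643 → 33.4643 [wait]  ⇒ S*(0)=-

price = 33.4643
boundary = - - 66.2697 75.6728 86.4100
tree:
33.4643
42.5369 23.5381
51.8203 32.4137 13.7899
60.0549 42.4172 21.4506 5.3495
67.2663 51.8203 31.6800 10.1923 0.0000
73.5816 60.0549 42.4172 19.4193 0.0000 0.0000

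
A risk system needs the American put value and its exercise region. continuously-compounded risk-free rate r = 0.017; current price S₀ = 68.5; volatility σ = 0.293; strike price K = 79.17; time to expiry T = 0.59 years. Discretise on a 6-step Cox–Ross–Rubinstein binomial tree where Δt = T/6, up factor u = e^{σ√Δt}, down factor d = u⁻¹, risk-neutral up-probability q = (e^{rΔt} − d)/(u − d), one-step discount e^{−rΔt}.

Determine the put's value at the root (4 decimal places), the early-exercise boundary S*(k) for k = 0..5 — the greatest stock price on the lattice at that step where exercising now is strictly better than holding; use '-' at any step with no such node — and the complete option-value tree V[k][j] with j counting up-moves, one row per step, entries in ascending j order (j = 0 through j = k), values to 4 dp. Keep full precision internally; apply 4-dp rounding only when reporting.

price = 12.8740
boundary = - - 57.0014 51.9975 57.0014 62.4867
tree:
12.8740
17.2354 8.3082
22.1686 12.0801 4.3498
27.1725 16.8156 7.1162 1.4405
31.7371 22.1686 11.2151 2.8081 0.0000
35.9010 27.1725 16.6833 5.4737 0.0000 0.0000
39.6993 31.7371 22.1686 10.6700 0.0000 0.0000 0.0000

Δt=0.09833  u=1.09623  d=0.91222  q=0.48614  discount=0.99833
step 6 (expiry): payoffs max(K−S,0) = 39.6993 31.7371 22.1686 10.6700 0.0000 0.0000 0.0000
step 5: (k=5,j=0): S=43.2690, (K−S)⁺=35.9010, hold=35.7687 ⇒ V=35.9010 exercise | (k=5,j=1): S=51.9975, (K−S)⁺=27.1725, hold=27.0403 ⇒ V=27.1725 exercise | (k=5,j=2): S=62.4867, (K−S)⁺=16.6833, hold=16.5510 ⇒ V=16.6833 exercise | (k=5,j=3): S=75.0919, (K−S)⁺=4.0781, hold=5.4737 ⇒ V=5.4737 continue | (k=5,j=4): S=90.2399, (K−S)⁺=0.0000, hold=0.0000 ⇒ V=0.0000 continue | (k=5,j=5): S=108.4436, (K−S)⁺=0.0000, hold=0.0000 ⇒ V=0.0000 continue  boundary S*=62.4867
step 4: (k=4,j=0): S=47.4329, (K−S)⁺=31.7371, hold=31.6049 ⇒ V=31.7371 exercise | (k=4,j=1): S=57.0014, (K−S)⁺=22.1686, hold=22.0364 ⇒ V=22.1686 exercise | (k=4,j=2): S=68.5000, (K−S)⁺=10.6700, hold=11.2151 ⇒ V=11.2151 continue | (k=4,j=3): S=82.3182, (K−S)⁺=0.0000, hold=2.8081 ⇒ V=2.8081 continue | (k=4,j=4): S=98.9239, (K−S)⁺=0.0000, hold=0.0000 ⇒ V=0.0000 continue  boundary S*=57.0014
step 3: (k=3,j=0): S=51.9975, (K−S)⁺=27.1725, hold=27.0403 ⇒ V=27.1725 exercise | (k=3,j=1): S=62.4867, (K−S)⁺=16.6833, hold=16.8156 ⇒ V=16.8156 continue | (k=3,j=2): S=75.0919, (K−S)⁺=4.0781, hold=7.1162 ⇒ V=7.1162 continue | (k=3,j=3): S=90.2399, (K−S)⁺=0.0000, hold=1.4405 ⇒ V=1.4405 continue  boundary S*=51.9975
step 2: (k=2,j=0): S=57.0014, (K−S)⁺=22.1686, hold=22.1006 ⇒ V=22.1686 exercise | (k=2,j=1): S=68.5000, (K−S)⁺=10.6700, hold=12.0801 ⇒ V=12.0801 continue | (k=2,j=2): S=82.3182, (K−S)⁺=0.0000, hold=4.3498 ⇒ V=4.3498 continue  boundary S*=57.0014
step 1: (k=1,j=0): S=62.4867, (K−S)⁺=16.6833, hold=17.2354 ⇒ V=17.2354 continue | (k=1,j=1): S=75.0919, (K−S)⁺=4.0781, hold=8.3082 ⇒ V=8.3082 continue  boundary S*=-
step 0: (k=0,j=0): S=68.5000, (K−S)⁺=10.6700, hold=12.8740 ⇒ V=12.8740 continue  boundary S*=-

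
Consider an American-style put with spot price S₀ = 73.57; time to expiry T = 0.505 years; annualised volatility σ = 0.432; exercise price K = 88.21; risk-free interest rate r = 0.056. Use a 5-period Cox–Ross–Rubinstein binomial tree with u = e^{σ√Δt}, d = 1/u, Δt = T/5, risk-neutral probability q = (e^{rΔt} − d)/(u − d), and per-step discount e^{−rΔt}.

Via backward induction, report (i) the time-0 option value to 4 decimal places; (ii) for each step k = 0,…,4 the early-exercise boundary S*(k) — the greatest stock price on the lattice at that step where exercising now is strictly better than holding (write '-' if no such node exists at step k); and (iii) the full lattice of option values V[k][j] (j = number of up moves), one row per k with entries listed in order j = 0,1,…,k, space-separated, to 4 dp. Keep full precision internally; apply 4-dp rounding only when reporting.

price = 17.6334
boundary = - - 55.9050 64.1321 73.5700
tree:
17.6334
24.4170 10.6738
32.3050 16.3701 4.7817
39.4767 24.0779 8.4197 0.9949
45.7284 32.3050 14.6400 1.9477 0.0000
51.1781 39.4767 24.0779 3.8132 0.0000 0.0000

Δt=0.10100, u=1.14716, d=0.87172, q=0.48632, disc=e^(-rΔt)=0.99436
k=5 terminal: V=max(K-S,0) → 51.1781 39.4767 24.0779 3.8132 0.0000 0.0000
k=4: j=0 S=42.4816 intr=45.7284 cont=45.2309 V=45.7284[EX]; j=1 S=55.9050 intr=32.3050 cont=31.8075 V=32.3050[EX]; j=2 S=73.5700 intr=14.6400 cont=14.1425 V=14.6400[EX]; j=3 S=96.8168 intr=0.0000 cont=1.9477 V=1.9477[hold]; j=4 S=127.4092 intr=0.0000 cont=0.0000 V=0.0000[hold]  S*(4)=73.5700
k=3: j=0 S=48.7333 intr=39.4767 cont=38.9792 V=39.4767[EX]; j=1 S=64.1321 intr=24.0779 cont=23.5804 V=24.0779[EX]; j=2 S=84.3968 intr=3.8132 cont=8.4197 V=8.4197[hold]; j=3 S=111.0647 intr=0.0000 cont=0.9949 V=0.9949[hold]  S*(3)=64.1321
k=2: j=0 S=55.9050 intr=32.3050 cont=31.8075 V=32.3050[EX]; j=1 S=73.5700 intr=14.6400 cont=16.3701 V=16.3701[hold]; j=2 S=96.8168 intr=0.0000 cont=4.7817 V=4.7817[hold]  S*(2)=55.9050
k=1: j=0 S=64.1321 intr=24.0779 cont=24.4170 V=24.4170[hold]; j=1 S=84.3968 intr=3.8132 cont=10.6738 V=10.6738[hold]  S*(1)=-
k=0: j=0 S=73.5700 intr=14.6400 cont=17.6334 V=17.6334[hold]  S*(0)=-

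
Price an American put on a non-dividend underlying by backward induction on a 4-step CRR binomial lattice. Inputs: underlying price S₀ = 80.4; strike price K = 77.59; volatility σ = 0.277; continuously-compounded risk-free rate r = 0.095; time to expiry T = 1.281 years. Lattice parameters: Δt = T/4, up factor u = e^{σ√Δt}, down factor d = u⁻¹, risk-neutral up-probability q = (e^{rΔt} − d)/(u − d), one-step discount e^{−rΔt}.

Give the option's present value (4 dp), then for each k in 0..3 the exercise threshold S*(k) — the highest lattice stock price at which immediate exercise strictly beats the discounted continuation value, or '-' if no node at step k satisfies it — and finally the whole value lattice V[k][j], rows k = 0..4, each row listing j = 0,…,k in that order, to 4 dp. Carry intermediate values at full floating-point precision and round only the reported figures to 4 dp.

price = 5.2024
boundary = - - 58.7624 68.7350
tree:
5.2024
10.1078 1.6203
18.8276 3.7879 0.0000
27.3533 8.8550 0.0000 0.0000
34.6420 18.8276 0.0000 0.0000 0.0000

Δt=0.32025  u=1.16971  d=0.85491  q=0.55902  discount=0.97003
step 4 (expiry): payoffs max(K−S,0) = 34.6420 18.8276 0.0000 0.0000 0.0000
step 3: (k=3,j=0): S=50.2367, (K−S)⁺=27.3533, hold=25.0283 ⇒ V=27.3533 exercise | (k=3,j=1): S=68.7350, (K−S)⁺=8.8550, hold=8.0538 ⇒ V=8.8550 exercise | (k=3,j=2): S=94.0447, (K−S)⁺=0.0000, hold=0.0000 ⇒ V=0.0000 continue | (k=3,j=3): S=128.6740, (K−S)⁺=0.0000, hold=0.0000 ⇒ V=0.0000 continue  boundary S*=68.7350
step 2: (k=2,j=0): S=58.7624, (K−S)⁺=18.8276, hold=16.5026 ⇒ V=18.8276 exercise | (k=2,j=1): S=80.4000, (K−S)⁺=0.0000, hold=3.7879 ⇒ V=3.7879 continue | (k=2,j=2): S=110.0051, (K−S)⁺=0.0000, hold=0.0000 ⇒ V=0.0000 continue  boundary S*=58.7624
step 1: (k=1,j=0): S=68.7350, (K−S)⁺=8.8550, hold=10.1078 ⇒ V=10.1078 continue | (k=1,j=1): S=94.0447, (K−S)⁺=0.0000, hold=1.6203 ⇒ V=1.6203 continue  boundary S*=-
step 0: (k=0,j=0): S=80.4000, (K−S)⁺=0.0000, hold=5.2024 ⇒ V=5.2024 continue  boundary S*=-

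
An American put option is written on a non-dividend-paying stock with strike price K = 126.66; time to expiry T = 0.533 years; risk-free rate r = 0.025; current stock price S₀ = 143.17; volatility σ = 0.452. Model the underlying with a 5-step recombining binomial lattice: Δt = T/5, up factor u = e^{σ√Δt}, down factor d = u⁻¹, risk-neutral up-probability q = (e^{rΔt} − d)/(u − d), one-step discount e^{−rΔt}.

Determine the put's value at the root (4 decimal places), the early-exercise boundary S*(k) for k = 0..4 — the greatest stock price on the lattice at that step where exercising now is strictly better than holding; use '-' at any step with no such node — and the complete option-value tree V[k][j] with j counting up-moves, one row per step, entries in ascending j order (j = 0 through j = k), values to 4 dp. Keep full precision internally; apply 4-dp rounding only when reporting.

Δt=0.10660  u=1.15902  d=0.86280  q=0.47218  discount=0.99734
step 5 (expiry): payoffs max(K−S,0) = 58.2068 34.7046 3.1334 0.0000 0.0000 0.0000
step 4: (k=4,j=0): S=79.3388, (K−S)⁺=47.3212, hold=46.9841 ⇒ V=47.3212 exercise | (k=4,j=1): S=106.5783, (K−S)⁺=20.0817, hold=19.7446 ⇒ V=20.0817 exercise | (k=4,j=2): S=143.1700, (K−S)⁺=0.0000, hold=1.6495 ⇒ V=1.6495 continue | (k=4,j=3): S=192.3248, (K−S)⁺=0.0000, hold=0.0000 ⇒ V=0.0000 continue | (k=4,j=4): S=258.3560, (K−S)⁺=0.0000, hold=0.0000 ⇒ V=0.0000 continue  boundary S*=106.5783
step 3: (k=3,j=0): S=91.9554, (K−S)⁺=34.7046, hold=34.3675 ⇒ V=34.7046 exercise | (k=3,j=1): S=123.5266, (K−S)⁺=3.1334, hold=11.3481 ⇒ V=11.3481 continue | (k=3,j=2): S=165.9372, (K−S)⁺=0.0000, hold=0.8683 ⇒ V=0.8683 continue | (k=3,j=3): S=222.9087, (K−S)⁺=0.0000, hold=0.0000 ⇒ V=0.0000 continue  boundary S*=91.9554
step 2: (k=2,j=0): S=106.5783, (K−S)⁺=20.0817, hold=23.6131 ⇒ V=23.6131 continue | (k=2,j=1): S=143.1700, (K−S)⁺=0.0000, hold=6.3827 ⇒ V=6.3827 continue | (k=2,j=2): S=192.3248, (K−S)⁺=0.0000, hold=0.4571 ⇒ V=0.4571 continue  boundary S*=-
step 1: (k=1,j=0): S=123.5266, (K−S)⁺=3.1334, hold=15.4360 ⇒ V=15.4360 continue | (k=1,j=1): S=165.9372, (K−S)⁺=0.0000, hold=3.5752 ⇒ V=3.5752 continue  boundary S*=-
step 0: (k=0,j=0): S=143.1700, (K−S)⁺=0.0000, hold=9.8094 ⇒ V=9.8094 continue  boundary S*=-

price = 9.8094
boundary = - - - 91.9554 106.5783
tree:
9.8094
15.4360 3.5752
23.6131 6.3827 0.4571
34.7046 11.3481 0.8683 0.0000
47.3212 20.0817 1.6495 0.0000 0.0000
58.2068 34.7046 3.1334 0.0000 0.0000 0.0000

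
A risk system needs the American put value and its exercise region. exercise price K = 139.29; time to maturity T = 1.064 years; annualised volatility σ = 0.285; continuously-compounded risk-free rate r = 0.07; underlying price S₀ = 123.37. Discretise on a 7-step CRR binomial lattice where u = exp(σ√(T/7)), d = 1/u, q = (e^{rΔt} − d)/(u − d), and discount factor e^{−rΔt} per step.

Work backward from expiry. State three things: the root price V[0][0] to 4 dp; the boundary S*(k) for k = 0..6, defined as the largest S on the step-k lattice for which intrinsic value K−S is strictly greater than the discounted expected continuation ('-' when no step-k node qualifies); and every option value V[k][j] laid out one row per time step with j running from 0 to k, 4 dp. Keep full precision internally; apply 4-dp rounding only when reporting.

Δt=0.15200, u=1.11752, d=0.89484, q=0.52029, disc=e^(-rΔt)=0.98942
k=7 terminal: V=max(K-S,0) → 82.6116 68.5069 50.8922 28.8939 1.4213 0.0000 0.0000 0.0000
k=6: j=0 S=63.3394 intr=75.9506 cont=74.4764 V=75.9506[EX]; j=1 S=79.1017 intr=60.1883 cont=58.7141 V=60.1883[EX]; j=2 S=98.7865 intr=40.5035 cont=39.0293 V=40.5035[EX]; j=3 S=123.3700 intr=15.9200 cont=14.4458 V=15.9200[EX]; j=4 S=154.0712 intr=0.0000 cont=0.6746 V=0.6746[hold]; j=5 S=192.4126 intr=0.0000 cont=0.0000 V=0.0000[hold]; j=6 S=240.2953 intr=0.0000 cont=0.0000 V=0.0000[hold]  S*(6)=123.3700
k=5: j=0 S=70.7831 intr=68.5069 cont=67.0327 V=68.5069[EX]; j=1 S=88.3978 intr=50.8922 cont=49.4180 V=50.8922[EX]; j=2 S=110.3961 intr=28.8939 cont=27.4197 V=28.8939[EX]; j=3 S=137.8687 intr=1.4213 cont=7.9035 V=7.9035[hold]; j=4 S=172.1779 intr=0.0000 cont=0.3202 V=0.3202[hold]; j=5 S=215.0252 intr=0.0000 cont=0.0000 V=0.0000[hold]  S*(5)=110.3961
k=4: j=0 S=79.1017 intr=60.1883 cont=58.7141 V=60.1883[EX]; j=1 S=98.7865 intr=40.5035 cont=39.0293 V=40.5035[EX]; j=2 S=123.3700 intr=15.9200 cont=17.7827 V=17.7827[hold]; j=3 S=154.0712 intr=0.0000 cont=3.9161 V=3.9161[hold]; j=4 S=192.4126 intr=0.0000 cont=0.1520 V=0.1520[hold]  S*(4)=98.7865
k=3: j=0 S=88.3978 intr=50.8922 cont=49.4180 V=50.8922[EX]; j=1 S=110.3961 intr=28.8939 cont=28.3786 V=28.8939[EX]; j=2 S=137.8687 intr=1.4213 cont=10.4563 V=10.4563[hold]; j=3 S=172.1779 intr=0.0000 cont=1.9370 V=1.9370[hold]  S*(3)=110.3961
k=2: j=0 S=98.7865 intr=40.5035 cont=39.0293 V=40.5035[EX]; j=1 S=123.3700 intr=15.9200 cont=19.0968 V=19.0968[hold]; j=2 S=154.0712 intr=0.0000 cont=5.9600 V=5.9600[hold]  S*(2)=98.7865
k=1: j=0 S=110.3961 intr=28.8939 cont=29.0551 V=29.0551[hold]; j=1 S=137.8687 intr=1.4213 cont=12.1322 V=12.1322[hold]  S*(1)=-
k=0: j=0 S=123.3700 intr=15.9200 cont=20.0360 V=20.0360[hold]  S*(0)=-

price = 20.0360
boundary = - - 98.7865 110.3961 98.7865 110.3961 123.3700
tree:
20.0360
29.0551 12.1322
40.5035 19.0968 5.9600
50.8922 28.8939 10.4563 1.9370
60.1883 40.5035 17.7827 3.9161 0.1520
68.5069 50.8922 28.8939 7.9035 0.3202 0.0000
75.9506 60.1883 40.5035 15.9200 0.6746 0.0000 0.0000
82.6116 68.5069 50.8922 28.8939 1.4213 0.0000 0.0000 0.0000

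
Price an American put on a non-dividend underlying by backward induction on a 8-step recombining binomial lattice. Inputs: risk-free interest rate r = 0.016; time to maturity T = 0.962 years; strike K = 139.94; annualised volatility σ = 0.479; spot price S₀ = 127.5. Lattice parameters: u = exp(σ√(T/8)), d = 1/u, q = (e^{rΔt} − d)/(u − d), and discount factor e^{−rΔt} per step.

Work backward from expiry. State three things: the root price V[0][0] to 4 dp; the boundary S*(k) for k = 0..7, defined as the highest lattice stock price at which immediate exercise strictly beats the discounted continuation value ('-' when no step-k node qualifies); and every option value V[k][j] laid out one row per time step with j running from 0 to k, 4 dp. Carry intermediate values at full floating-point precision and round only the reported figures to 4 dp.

price = 30.8799
boundary = - - - - 65.6084 77.4635 91.4608 107.9872
tree:
30.8799
40.3557 20.0768
51.1836 28.0320 10.9829
62.7941 38.0021 16.6469 4.4946
74.3316 49.7449 24.6133 7.5258 1.0163
84.3724 62.4765 35.2640 12.4288 1.9010 0.0000
92.8765 74.3316 48.4792 20.1652 3.5557 0.0000 0.0000
100.0792 84.3724 62.4765 31.9528 6.6508 0.0000 0.0000 0.0000
106.1795 92.8765 74.3316 48.4792 12.4400 0.0000 0.0000 0.0000 0.0000

Δt=0.12025, u=1.18069, d=0.84696, q=0.46434, disc=e^(-rΔt)=0.99808
k=8 terminal: V=max(K-S,0) → 106.1795 92.8765 74.3316 48.4792 12.4400 0.0000 0.0000 0.0000 0.0000
k=7: j=0 S=39.8608 intr=100.0792 cont=99.8102 V=100.0792[EX]; j=1 S=55.5676 intr=84.3724 cont=84.1034 V=84.3724[EX]; j=2 S=77.4635 intr=62.4765 cont=62.2075 V=62.4765[EX]; j=3 S=107.9872 intr=31.9528 cont=31.6838 V=31.9528[EX]; j=4 S=150.5386 intr=0.0000 cont=6.6508 V=6.6508[hold]; j=5 S=209.8569 intr=0.0000 cont=0.0000 V=0.0000[hold]; j=6 S=292.5491 intr=0.0000 cont=0.0000 V=0.0000[hold]; j=7 S=407.8253 intr=0.0000 cont=0.0000 V=0.0000[hold]  S*(7)=107.9872
k=6: j=0 S=47.0635 intr=92.8765 cont=92.6075 V=92.8765[EX]; j=1 S=65.6084 intr=74.3316 cont=74.0626 V=74.3316[EX]; j=2 S=91.4608 intr=48.4792 cont=48.2103 V=48.4792[EX]; j=3 S=127.5000 intr=12.4400 cont=20.1652 V=20.1652[hold]; j=4 S=177.7402 intr=0.0000 cont=3.5557 V=3.5557[hold]; j=5 S=247.7770 intr=0.0000 cont=0.0000 V=0.0000[hold]; j=6 S=345.4112 intr=0.0000 cont=0.0000 V=0.0000[hold]  S*(6)=91.4608
k=5: j=0 S=55.5676 intr=84.3724 cont=84.1034 V=84.3724[EX]; j=1 S=77.4635 intr=62.4765 cont=62.2075 V=62.4765[EX]; j=2 S=107.9872 intr=31.9528 cont=35.2640 V=35.2640[hold]; j=3 S=150.5386 intr=0.0000 cont=12.4288 V=12.4288[hold]; j=4 S=209.8569 intr=0.0000 cont=1.9010 V=1.9010[hold]; j=5 S=292.5491 intr=0.0000 cont=0.0000 V=0.0000[hold]  S*(5)=77.4635
k=4: j=0 S=65.6084 intr=74.3316 cont=74.0626 V=74.3316[EX]; j=1 S=91.4608 intr=48.4792 cont=49.7449 V=49.7449[hold]; j=2 S=127.5000 intr=12.4400 cont=24.6133 V=24.6133[hold]; j=3 S=177.7402 intr=0.0000 cont=7.5258 V=7.5258[hold]; j=4 S=247.7770 intr=0.0000 cont=1.0163 V=1.0163[hold]  S*(4)=65.6084
k=3: j=0 S=77.4635 intr=62.4765 cont=62.7941 V=62.7941[hold]; j=1 S=107.9872 intr=31.9528 cont=38.0021 V=38.0021[hold]; j=2 S=150.5386 intr=0.0000 cont=16.6469 V=16.6469[hold]; j=3 S=209.8569 intr=0.0000 cont=4.4946 V=4.4946[hold]  S*(3)=-
k=2: j=0 S=91.4608 intr=48.4792 cont=51.1836 V=51.1836[hold]; j=1 S=127.5000 intr=12.4400 cont=28.0320 V=28.0320[hold]; j=2 S=177.7402 intr=0.0000 cont=10.9829 V=10.9829[hold]  S*(2)=-
k=1: j=0 S=107.9872 intr=31.9528 cont=40.3557 V=40.3557[hold]; j=1 S=150.5386 intr=0.0000 cont=20.0768 V=20.0768[hold]  S*(1)=-
k=0: j=0 S=127.5000 intr=12.4400 cont=30.8799 V=30.8799[hold]  S*(0)=-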